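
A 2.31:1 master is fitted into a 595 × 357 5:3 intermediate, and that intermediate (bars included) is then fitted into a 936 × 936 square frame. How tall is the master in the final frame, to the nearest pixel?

405 px

Inside the 595×357 canvas the master is width-limited at 595.00 × 257.58.
Second fit — the 5:3 canvas into 936×936 spans the width: 936.00 × 561.60 (×1.5731 from 595×357).
Applying the same ×1.5731: 257.58 → 405.19.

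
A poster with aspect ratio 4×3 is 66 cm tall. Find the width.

88 cm

At 4×3, 66·4/3 ≈ 88.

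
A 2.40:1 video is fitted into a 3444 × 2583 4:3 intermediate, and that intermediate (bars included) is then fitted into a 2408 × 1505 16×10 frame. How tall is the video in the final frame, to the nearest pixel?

836 px

First fit — 2.40:1 into 3444×2583 spans the width: 3444.00 × 1435.00.
Second fit — the 4:3 canvas into 2408×1505 spans the height: 2006.67 × 1505.00 (×0.5827 from 3444×2583).
Applying the same ×0.5827: 1435.00 → 836.11.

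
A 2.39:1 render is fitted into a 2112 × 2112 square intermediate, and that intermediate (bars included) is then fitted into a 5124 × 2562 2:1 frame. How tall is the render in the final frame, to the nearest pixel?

1072 px

First fit — 2.39:1 into 2112×2112 spans the width: 2112.00 × 883.68.
The square canvas is height-limited in 5124×2562, giving 2562.00 × 2562.00; scale factor 1.2131.
The render scales with it: height 883.68 × 1.2131 ≈ 1071.97.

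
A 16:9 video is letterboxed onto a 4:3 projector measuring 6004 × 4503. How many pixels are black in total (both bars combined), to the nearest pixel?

6759003 pixels

16:9 is wider than 4:3, so it spans the full width.
That makes the image 3377.2500 px tall (6004 × 9/16).
4503 − 3377.2500 = 1125.7500 px of bars.
Bar area = 1125.7500 × 6004 ≈ 6759003 px.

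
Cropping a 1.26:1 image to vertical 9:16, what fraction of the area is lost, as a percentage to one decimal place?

55.4%

The height stays; only width is cut (since vertical 9:16 is narrower than 1.26:1).
(0.562)/(1.260) ≈ 0.446 of the area survives, leaving 55.36% discarded.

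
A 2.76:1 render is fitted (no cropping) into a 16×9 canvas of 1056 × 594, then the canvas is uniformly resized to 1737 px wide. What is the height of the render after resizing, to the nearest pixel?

629 px

In the 1056×594 frame the render fills the width: height = 1056 / 2.760 ≈ 382.61 px.
The frame scales by 1737/1056 = 1.6449; 382.61 × 1.6449 ≈ 629.35 px.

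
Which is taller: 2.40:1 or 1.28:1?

2.4 and 1.28; 2.4 > 1.28. The smaller width-to-height ratio is the taller frame.

1.28:1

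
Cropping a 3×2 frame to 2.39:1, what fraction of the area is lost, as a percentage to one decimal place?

37.2%

2.39:1 is wider than 3×2, so the crop keeps the full width and trims the height.
(1.500)/(2.390) ≈ 0.628 of the area survives, leaving 37.24% discarded.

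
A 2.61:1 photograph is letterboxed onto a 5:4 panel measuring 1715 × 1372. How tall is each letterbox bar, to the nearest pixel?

2.61:1 is wider than 5:4, so it spans the full width.
That makes the image 657.09 px tall (1715 / 2.610).
1372 − 657.09 = 714.91 px of bars (357.46 each).

357 px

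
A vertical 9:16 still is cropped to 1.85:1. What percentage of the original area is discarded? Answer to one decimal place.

The width stays; only height is cut (since 1.85:1 is wider than vertical 9:16).
Area ratio = (0.562)/(1.850) = 30.41%; the remaining 69.59% is cropped out.

69.6%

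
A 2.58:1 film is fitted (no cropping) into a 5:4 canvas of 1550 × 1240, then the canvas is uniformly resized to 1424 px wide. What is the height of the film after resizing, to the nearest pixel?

In the 1550×1240 frame the film fills the width: height = 1550 / 2.580 ≈ 600.78 px.
Scaling 1550 → 1424 is ×0.9187, so the height becomes 600.78 × 0.9187 ≈ 551.94 px.

552 px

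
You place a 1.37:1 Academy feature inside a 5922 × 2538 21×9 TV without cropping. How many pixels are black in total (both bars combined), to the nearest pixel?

1.37:1 Academy is narrower than 21×9, so it spans the full height.
That makes the image 3477.0600 px wide (2538 × 1.370).
Black = 5922 − 3477.0600 = 2444.9400 px.
That's 2444.9400 × 2538 ≈ 6205258 black pixels.

6205258 pixels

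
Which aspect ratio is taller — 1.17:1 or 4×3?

1.17 and 4×3 = 1.333; 1.333 > 1.17. The smaller width-to-height ratio is the taller frame.

1.17:1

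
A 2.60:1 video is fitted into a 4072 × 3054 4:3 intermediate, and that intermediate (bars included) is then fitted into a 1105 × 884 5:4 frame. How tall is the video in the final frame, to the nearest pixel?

425 px

Inside the 4072×3054 canvas the video is width-limited at 4072.00 × 1566.15.
The 4:3 canvas is width-limited in 1105×884, giving 1105.00 × 828.75; scale factor 0.2714.
So the video's height is 1566.15 × 0.2714 ≈ 425.00.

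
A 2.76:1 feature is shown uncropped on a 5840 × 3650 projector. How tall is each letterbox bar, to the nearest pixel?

767 px

2.76:1 is wider than 16×10, so it spans the full width.
That makes the image 2115.94 px tall (5840 / 2.760).
Leftover height: 3650 − 2115.94 = 1534.06 px → 767.03 each side.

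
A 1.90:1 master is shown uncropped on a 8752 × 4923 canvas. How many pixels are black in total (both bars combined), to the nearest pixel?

1.90:1 is wider than 16:9, so it spans the full width.
The master is 8752 / 1.900 ≈ 4606.3158 px tall.
Leftover height: 4923 − 4606.3158 = 316.6842 px.
That's 316.6842 × 8752 ≈ 2771620 black pixels.

2771620 pixels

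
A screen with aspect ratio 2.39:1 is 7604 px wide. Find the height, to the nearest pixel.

7604 / 2.390 = 3181.59.

3182 px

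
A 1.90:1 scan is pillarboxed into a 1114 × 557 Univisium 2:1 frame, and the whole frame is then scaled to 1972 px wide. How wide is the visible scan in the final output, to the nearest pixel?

1873 px

In the 1114×557 frame the scan fills the height: width = 557 × 1.900 ≈ 1058.30 px.
Scaling 1114 → 1972 is ×1.7702, so the width becomes 1058.30 × 1.7702 ≈ 1873.40 px.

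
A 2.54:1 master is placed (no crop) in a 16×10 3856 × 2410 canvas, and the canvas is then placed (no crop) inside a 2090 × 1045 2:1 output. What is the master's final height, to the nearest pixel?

First fit — 2.54:1 into 3856×2410 spans the width: 3856.00 × 1518.11.
The 16×10 canvas is height-limited in 2090×1045, giving 1672.00 × 1045.00; scale factor 0.4336.
So the master's height is 1518.11 × 0.4336 ≈ 658.27.

658 px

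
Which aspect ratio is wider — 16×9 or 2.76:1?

2.76:1

16×9 = 1.778 and 2.76; 2.76 > 1.778.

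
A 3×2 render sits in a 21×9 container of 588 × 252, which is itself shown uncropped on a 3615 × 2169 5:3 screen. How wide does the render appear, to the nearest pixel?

3×2 in 588×252: fills the height, so the render is 378.00 × 252.00.
21×9 in 3615×2169: fills the width, so the intermediate becomes 3615.00 × 1549.29 — a scale of ×6.1480.
The render scales with it: width 378.00 × 6.1480 ≈ 2323.93.

2324 px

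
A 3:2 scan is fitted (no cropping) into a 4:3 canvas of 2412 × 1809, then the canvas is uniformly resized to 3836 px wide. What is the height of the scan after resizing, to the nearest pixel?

2557 px

Fitted into 2412×1809, the scan spans the width; its height is 2412 × 2/3 ≈ 1608.00 px.
Scaling 2412 → 3836 is ×1.5904, so the height becomes 1608.00 × 1.5904 ≈ 2557.33 px.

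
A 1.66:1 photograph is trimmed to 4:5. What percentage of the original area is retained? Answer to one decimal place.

48.2%

4:5 is narrower than 1.66:1, so the crop keeps the full height and trims the width.
(0.800)/(1.660) ≈ 0.482 of the area survives.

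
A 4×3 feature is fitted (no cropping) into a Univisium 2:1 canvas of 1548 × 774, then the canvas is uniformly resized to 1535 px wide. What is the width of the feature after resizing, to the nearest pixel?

1023 px

Fitted into 1548×774, the feature spans the height; its width is 774 × 4/3 ≈ 1032.00 px.
The frame scales by 1535/1548 = 0.9916; 1032.00 × 0.9916 ≈ 1023.33 px.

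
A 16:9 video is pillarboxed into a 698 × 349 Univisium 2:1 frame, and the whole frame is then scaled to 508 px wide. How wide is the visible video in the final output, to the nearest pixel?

452 px

Fitted into 698×349, the video spans the height; its width is 349 × 16/9 ≈ 620.44 px.
The frame scales by 508/698 = 0.7278; 620.44 × 0.7278 ≈ 451.56 px.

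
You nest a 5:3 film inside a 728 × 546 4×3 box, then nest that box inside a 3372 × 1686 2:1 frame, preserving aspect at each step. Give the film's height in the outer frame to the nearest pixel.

Inside the 728×546 canvas the film is width-limited at 728.00 × 436.80.
Second fit — the 4×3 canvas into 3372×1686 spans the height: 2248.00 × 1686.00 (×3.0879 from 728×546).
The film scales with it: height 436.80 × 3.0879 ≈ 1348.80.

1349 px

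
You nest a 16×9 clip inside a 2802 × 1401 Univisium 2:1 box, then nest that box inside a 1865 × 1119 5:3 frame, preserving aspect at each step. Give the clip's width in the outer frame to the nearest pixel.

1658 px

16×9 in 2802×1401: fills the height, so the clip is 2490.67 × 1401.00.
The Univisium 2:1 canvas is width-limited in 1865×1119, giving 1865.00 × 932.50; scale factor 0.6656.
So the clip's width is 2490.67 × 0.6656 ≈ 1657.78.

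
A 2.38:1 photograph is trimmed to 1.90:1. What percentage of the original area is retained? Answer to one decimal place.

The height stays; only width is cut (since 1.90:1 is narrower than 2.38:1).
Fraction kept = (1.900)/(2.380) ≈ 79.83%.

79.8%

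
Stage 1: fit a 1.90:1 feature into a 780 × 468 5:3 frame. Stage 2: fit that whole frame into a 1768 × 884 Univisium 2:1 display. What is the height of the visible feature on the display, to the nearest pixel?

775 px

1.90:1 in 780×468: fills the width, so the feature is 780.00 × 410.53.
The 5:3 canvas is height-limited in 1768×884, giving 1473.33 × 884.00; scale factor 1.8889.
So the feature's height is 410.53 × 1.8889 ≈ 775.44.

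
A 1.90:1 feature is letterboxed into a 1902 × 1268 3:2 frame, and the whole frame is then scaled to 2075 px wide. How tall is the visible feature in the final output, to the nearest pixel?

1092 px

Fitted into 1902×1268, the feature spans the width; its height is 1902 / 1.900 ≈ 1001.05 px.
Scaling 1902 → 2075 is ×1.0910, so the height becomes 1001.05 × 1.0910 ≈ 1092.11 px.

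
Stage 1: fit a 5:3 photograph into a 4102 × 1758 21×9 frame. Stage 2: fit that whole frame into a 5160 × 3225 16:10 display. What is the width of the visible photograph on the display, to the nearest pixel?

3686 px

Inside the 4102×1758 canvas the photograph is height-limited at 2930.00 × 1758.00.
The 21×9 canvas is width-limited in 5160×3225, giving 5160.00 × 2211.43; scale factor 1.2579.
Applying the same ×1.2579: 2930.00 → 3685.71.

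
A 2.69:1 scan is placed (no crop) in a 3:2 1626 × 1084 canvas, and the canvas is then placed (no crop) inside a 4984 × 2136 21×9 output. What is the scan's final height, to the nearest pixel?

1191 px

First fit — 2.69:1 into 1626×1084 spans the width: 1626.00 × 604.46.
3:2 in 4984×2136: fills the height, so the intermediate becomes 3204.00 × 2136.00 — a scale of ×1.9705.
So the scan's height is 604.46 × 1.9705 ≈ 1191.08.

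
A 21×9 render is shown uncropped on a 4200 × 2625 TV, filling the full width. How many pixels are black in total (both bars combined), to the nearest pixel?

Content height = 4200 × 9/21 ≈ 1800.0000 px.
2625 − 1800.0000 = 825.0000 px of bars.
Across the 4200-px span: 825.0000 × 4200 ≈ 3465000 px.

3465000 pixels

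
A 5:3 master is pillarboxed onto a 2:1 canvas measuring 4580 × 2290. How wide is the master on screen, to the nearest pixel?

3817 px

5:3 (1.667) < 2:1 (2.000), so the master fills the height.
That makes the image 3816.67 px wide (2290 × 5/3).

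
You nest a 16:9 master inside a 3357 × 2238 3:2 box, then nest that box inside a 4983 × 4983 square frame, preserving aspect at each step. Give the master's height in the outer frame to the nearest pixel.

16:9 in 3357×2238: fills the width, so the master is 3357.00 × 1888.31.
3:2 in 4983×4983: fills the width, so the intermediate becomes 4983.00 × 3322.00 — a scale of ×1.4844.
So the master's height is 1888.31 × 1.4844 ≈ 2802.94.

2803 px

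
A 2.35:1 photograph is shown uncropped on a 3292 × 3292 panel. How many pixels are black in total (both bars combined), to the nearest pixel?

Since 2.350 > 1.000, the photograph is width-limited.
Content height = 3292 / 2.350 ≈ 1400.8511 px.
Leftover height: 3292 − 1400.8511 = 1891.1489 px.
Across the 3292-px span: 1891.1489 × 3292 ≈ 6225662 px.

6225662 pixels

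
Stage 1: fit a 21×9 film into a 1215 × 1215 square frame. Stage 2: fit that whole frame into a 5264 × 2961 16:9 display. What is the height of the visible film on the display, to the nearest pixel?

1269 px

Inside the 1215×1215 canvas the film is width-limited at 1215.00 × 520.71.
Second fit — the square canvas into 5264×2961 spans the height: 2961.00 × 2961.00 (×2.4370 from 1215×1215).
Applying the same ×2.4370: 520.71 → 1269.00.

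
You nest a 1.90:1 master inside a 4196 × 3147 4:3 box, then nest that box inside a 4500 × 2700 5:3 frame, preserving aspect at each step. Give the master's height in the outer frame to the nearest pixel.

1895 px

Inside the 4196×3147 canvas the master is width-limited at 4196.00 × 2208.42.
4:3 in 4500×2700: fills the height, so the intermediate becomes 3600.00 × 2700.00 — a scale of ×0.8580.
Applying the same ×0.8580: 2208.42 → 1894.74.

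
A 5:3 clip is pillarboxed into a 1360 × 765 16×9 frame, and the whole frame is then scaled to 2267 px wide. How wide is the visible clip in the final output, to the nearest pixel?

2125 px

In the 1360×765 frame the clip fills the height: width = 765 × 5/3 ≈ 1275.00 px.
Scaling 1360 → 2267 is ×1.6669, so the width becomes 1275.00 × 1.6669 ≈ 2125.31 px.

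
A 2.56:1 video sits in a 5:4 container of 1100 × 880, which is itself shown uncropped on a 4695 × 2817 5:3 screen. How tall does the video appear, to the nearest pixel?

Inside the 1100×880 canvas the video is width-limited at 1100.00 × 429.69.
5:4 in 4695×2817: fills the height, so the intermediate becomes 3521.25 × 2817.00 — a scale of ×3.2011.
The video scales with it: height 429.69 × 3.2011 ≈ 1375.49.

1375 px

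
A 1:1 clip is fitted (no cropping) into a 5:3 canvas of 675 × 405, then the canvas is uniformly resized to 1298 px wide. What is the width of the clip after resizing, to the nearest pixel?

Fitted into 675×405, the clip spans the height; its width is 405 × 1/1 ≈ 405.00 px.
The frame scales by 1298/675 = 1.9230; 405.00 × 1.9230 ≈ 778.80 px.

779 px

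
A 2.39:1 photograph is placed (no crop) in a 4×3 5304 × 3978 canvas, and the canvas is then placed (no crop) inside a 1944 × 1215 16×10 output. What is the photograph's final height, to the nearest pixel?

678 px

First fit — 2.39:1 into 5304×3978 spans the width: 5304.00 × 2219.25.
4×3 in 1944×1215: fills the height, so the intermediate becomes 1620.00 × 1215.00 — a scale of ×0.3054.
The photograph scales with it: height 2219.25 × 0.3054 ≈ 677.82.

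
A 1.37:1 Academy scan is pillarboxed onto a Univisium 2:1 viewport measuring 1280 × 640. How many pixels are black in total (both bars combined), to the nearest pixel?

Since 1.370 < 2.000, the scan is height-limited.
That makes the image 876.8000 px wide (640 × 1.370).
Black = 1280 − 876.8000 = 403.2000 px.
Bar area = 403.2000 × 640 ≈ 258048 px.

258048 pixels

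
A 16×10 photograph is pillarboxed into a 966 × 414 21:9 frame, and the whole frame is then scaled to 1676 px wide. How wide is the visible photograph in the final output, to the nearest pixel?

Fitted into 966×414, the photograph spans the height; its width is 414 × 16/10 ≈ 662.40 px.
The frame scales by 1676/966 = 1.7350; 662.40 × 1.7350 ≈ 1149.26 px.

1149 px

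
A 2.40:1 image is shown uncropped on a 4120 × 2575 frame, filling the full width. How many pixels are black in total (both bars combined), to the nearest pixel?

3536333 pixels

The image is 4120 / 2.400 ≈ 1716.6667 px tall.
Leftover height: 2575 − 1716.6667 = 858.3333 px.
That's 858.3333 × 4120 ≈ 3536333 black pixels.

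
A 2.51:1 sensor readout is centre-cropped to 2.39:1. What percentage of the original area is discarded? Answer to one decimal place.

4.8%

The height stays; only width is cut (since 2.39:1 is narrower than 2.51:1).
Area ratio = (2.390)/(2.510) = 95.22%; the remaining 4.78% is cropped out.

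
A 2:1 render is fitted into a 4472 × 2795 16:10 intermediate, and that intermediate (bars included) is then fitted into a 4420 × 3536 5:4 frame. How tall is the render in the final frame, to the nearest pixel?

First fit — 2:1 into 4472×2795 spans the width: 4472.00 × 2236.00.
The 16:10 canvas is width-limited in 4420×3536, giving 4420.00 × 2762.50; scale factor 0.9884.
Applying the same ×0.9884: 2236.00 → 2210.00.

2210 px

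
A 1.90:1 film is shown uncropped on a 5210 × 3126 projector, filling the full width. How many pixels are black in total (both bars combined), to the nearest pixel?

2000092 pixels

That makes the image 2742.1053 px tall (5210 / 1.900).
Black = 3126 − 2742.1053 = 383.8947 px.
Across the 5210-px span: 383.8947 × 5210 ≈ 2000092 px.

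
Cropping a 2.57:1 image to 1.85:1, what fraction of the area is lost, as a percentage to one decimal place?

Going from 2.57:1 to 1.85:1 means cutting width while keeping height.
Area ratio = (1.850)/(2.570) = 71.98%; the remaining 28.02% is cropped out.

28.0%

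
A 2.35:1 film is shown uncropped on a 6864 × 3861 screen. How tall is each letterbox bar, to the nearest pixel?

2.35:1 (2.350) > 16×9 (1.778), so the film fills the width.
That makes the image 2920.85 px tall (6864 / 2.350).
Black = 3861 − 2920.85 = 940.15 px, or 470.07 per bar.

470 px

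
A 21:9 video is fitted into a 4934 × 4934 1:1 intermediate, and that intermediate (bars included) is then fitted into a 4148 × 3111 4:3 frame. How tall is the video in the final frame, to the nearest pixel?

First fit — 21:9 into 4934×4934 spans the width: 4934.00 × 2114.57.
1:1 in 4148×3111: fills the height, so the intermediate becomes 3111.00 × 3111.00 — a scale of ×0.6305.
The video scales with it: height 2114.57 × 0.6305 ≈ 1333.29.

1333 px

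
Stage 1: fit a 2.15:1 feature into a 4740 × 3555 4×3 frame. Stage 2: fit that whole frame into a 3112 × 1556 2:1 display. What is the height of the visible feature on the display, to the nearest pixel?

First fit — 2.15:1 into 4740×3555 spans the width: 4740.00 × 2204.65.
Second fit — the 4×3 canvas into 3112×1556 spans the height: 2074.67 × 1556.00 (×0.4377 from 4740×3555).
Applying the same ×0.4377: 2204.65 → 964.96.

965 px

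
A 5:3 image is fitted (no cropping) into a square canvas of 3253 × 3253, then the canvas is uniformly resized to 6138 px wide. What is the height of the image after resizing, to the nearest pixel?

In the 3253×3253 frame the image fills the width: height = 3253 × 3/5 ≈ 1951.80 px.
Scaling 3253 → 6138 is ×1.8869, so the height becomes 1951.80 × 1.8869 ≈ 3682.80 px.

3683 px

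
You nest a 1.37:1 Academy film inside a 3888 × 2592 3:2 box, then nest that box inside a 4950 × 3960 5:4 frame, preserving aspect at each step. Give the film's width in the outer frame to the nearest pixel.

First fit — 1.37:1 Academy into 3888×2592 spans the height: 3551.04 × 2592.00.
The 3:2 canvas is width-limited in 4950×3960, giving 4950.00 × 3300.00; scale factor 1.2731.
The film scales with it: width 3551.04 × 1.2731 ≈ 4521.00.

4521 px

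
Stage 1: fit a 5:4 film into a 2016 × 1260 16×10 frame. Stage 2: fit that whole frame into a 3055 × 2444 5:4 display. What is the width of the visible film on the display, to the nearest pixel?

2387 px

5:4 in 2016×1260: fills the height, so the film is 1575.00 × 1260.00.
16×10 in 3055×2444: fills the width, so the intermediate becomes 3055.00 × 1909.38 — a scale of ×1.5154.
So the film's width is 1575.00 × 1.5154 ≈ 2386.72.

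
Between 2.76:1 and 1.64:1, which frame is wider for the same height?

2.76 and 1.64; 2.76 > 1.64.

2.76:1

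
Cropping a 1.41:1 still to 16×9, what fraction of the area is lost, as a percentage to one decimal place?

Going from 1.41:1 to 16×9 means cutting height while keeping width.
Area ratio = (1.410)/(1.778) = 79.31%; the remaining 20.69% is cropped out.

20.7%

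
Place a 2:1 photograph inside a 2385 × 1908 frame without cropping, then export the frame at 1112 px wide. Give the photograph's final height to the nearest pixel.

In the 2385×1908 frame the photograph fills the width: height = 2385 × 1/2 ≈ 1192.50 px.
Resizing to 1112 px wide multiplies everything by 0.4662: 1192.50 → 556.00 px.

556 px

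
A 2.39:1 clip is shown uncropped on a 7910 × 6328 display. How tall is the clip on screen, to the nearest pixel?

3310 px

2.39:1 (2.390) > 5:4 (1.250), so the clip fills the width.
Content height = 7910 / 2.390 ≈ 3309.62 px.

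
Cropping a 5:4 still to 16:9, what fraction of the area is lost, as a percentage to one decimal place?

Going from 5:4 to 16:9 means cutting height while keeping width.
Fraction kept = (1.250)/(1.778) ≈ 70.31%, so 29.69% is lost.

29.7%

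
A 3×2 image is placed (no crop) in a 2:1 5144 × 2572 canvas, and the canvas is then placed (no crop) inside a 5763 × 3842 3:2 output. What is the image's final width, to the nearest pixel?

3×2 in 5144×2572: fills the height, so the image is 3858.00 × 2572.00.
The 2:1 canvas is width-limited in 5763×3842, giving 5763.00 × 2881.50; scale factor 1.1203.
The image scales with it: width 3858.00 × 1.1203 ≈ 4322.25.

4322 px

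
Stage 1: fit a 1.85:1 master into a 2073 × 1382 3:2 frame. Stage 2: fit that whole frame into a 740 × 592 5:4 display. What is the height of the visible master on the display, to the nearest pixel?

First fit — 1.85:1 into 2073×1382 spans the width: 2073.00 × 1120.54.
Second fit — the 3:2 canvas into 740×592 spans the width: 740.00 × 493.33 (×0.3570 from 2073×1382).
The master scales with it: height 1120.54 × 0.3570 ≈ 400.00.

400 px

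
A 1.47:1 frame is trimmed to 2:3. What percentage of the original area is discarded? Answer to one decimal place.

Going from 1.47:1 to 2:3 means cutting width while keeping height.
(0.667)/(1.470) ≈ 0.454 of the area survives, leaving 54.65% discarded.

54.6%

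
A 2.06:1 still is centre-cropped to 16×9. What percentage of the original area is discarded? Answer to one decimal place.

13.7%

16×9 is narrower than 2.06:1, so the crop keeps the full height and trims the width.
(1.778)/(2.060) ≈ 0.863 of the area survives, leaving 13.70% discarded.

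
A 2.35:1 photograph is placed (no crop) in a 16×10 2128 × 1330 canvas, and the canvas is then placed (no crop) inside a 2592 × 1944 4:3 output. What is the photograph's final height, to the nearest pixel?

1103 px

Inside the 2128×1330 canvas the photograph is width-limited at 2128.00 × 905.53.
16×10 in 2592×1944: fills the width, so the intermediate becomes 2592.00 × 1620.00 — a scale of ×1.2180.
The photograph scales with it: height 905.53 × 1.2180 ≈ 1102.98.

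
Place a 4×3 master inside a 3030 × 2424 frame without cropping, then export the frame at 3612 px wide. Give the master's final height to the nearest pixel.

At 3030×2424 the master is width-limited, so height = 3030 × 3/4 ≈ 2272.50 px.
The frame scales by 3612/3030 = 1.1921; 2272.50 × 1.1921 ≈ 2709.00 px.

2709 px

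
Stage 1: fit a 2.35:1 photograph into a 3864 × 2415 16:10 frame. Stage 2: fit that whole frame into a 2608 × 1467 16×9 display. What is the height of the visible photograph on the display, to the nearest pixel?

999 px

First fit — 2.35:1 into 3864×2415 spans the width: 3864.00 × 1644.26.
16:10 in 2608×1467: fills the height, so the intermediate becomes 2347.20 × 1467.00 — a scale of ×0.6075.
So the photograph's height is 1644.26 × 0.6075 ≈ 998.81.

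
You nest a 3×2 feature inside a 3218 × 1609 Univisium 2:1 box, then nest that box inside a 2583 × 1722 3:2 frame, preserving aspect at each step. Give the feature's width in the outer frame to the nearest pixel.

1937 px

Inside the 3218×1609 canvas the feature is height-limited at 2413.50 × 1609.00.
The Univisium 2:1 canvas is width-limited in 2583×1722, giving 2583.00 × 1291.50; scale factor 0.8027.
The feature scales with it: width 2413.50 × 0.8027 ≈ 1937.25.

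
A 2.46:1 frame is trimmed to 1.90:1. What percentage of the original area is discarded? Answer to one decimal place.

Going from 2.46:1 to 1.90:1 means cutting width while keeping height.
Area ratio = (1.900)/(2.460) = 77.24%; the remaining 22.76% is cropped out.

22.8%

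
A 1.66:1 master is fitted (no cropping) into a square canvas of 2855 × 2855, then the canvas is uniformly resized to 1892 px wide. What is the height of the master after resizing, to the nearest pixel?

In the 2855×2855 frame the master fills the width: height = 2855 / 1.660 ≈ 1719.88 px.
Scaling 2855 → 1892 is ×0.6627, so the height becomes 1719.88 × 0.6627 ≈ 1139.76 px.

1140 px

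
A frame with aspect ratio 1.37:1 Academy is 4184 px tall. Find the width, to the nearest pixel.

4184 × 1.370 = 5732.08.

5732 px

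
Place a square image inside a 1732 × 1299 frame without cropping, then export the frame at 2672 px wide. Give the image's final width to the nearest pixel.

2004 px

In the 1732×1299 frame the image fills the height: width = 1299 × 1/1 ≈ 1299.00 px.
The frame scales by 2672/1732 = 1.5427; 1299.00 × 1.5427 ≈ 2004.00 px.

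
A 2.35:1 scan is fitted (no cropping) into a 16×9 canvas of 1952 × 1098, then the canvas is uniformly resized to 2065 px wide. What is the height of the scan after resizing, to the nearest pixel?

879 px

Fitted into 1952×1098, the scan spans the width; its height is 1952 / 2.350 ≈ 830.64 px.
Resizing to 2065 px wide multiplies everything by 1.0579: 830.64 → 878.72 px.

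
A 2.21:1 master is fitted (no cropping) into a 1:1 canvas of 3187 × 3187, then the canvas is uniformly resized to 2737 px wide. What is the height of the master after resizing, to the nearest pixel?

1238 px

In the 3187×3187 frame the master fills the width: height = 3187 / 2.210 ≈ 1442.08 px.
Scaling 3187 → 2737 is ×0.8588, so the height becomes 1442.08 × 0.8588 ≈ 1238.46 px.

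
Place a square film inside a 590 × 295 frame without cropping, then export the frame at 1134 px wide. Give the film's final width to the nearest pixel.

In the 590×295 frame the film fills the height: width = 295 × 1/1 ≈ 295.00 px.
Scaling 590 → 1134 is ×1.9220, so the width becomes 295.00 × 1.9220 ≈ 567.00 px.

567 px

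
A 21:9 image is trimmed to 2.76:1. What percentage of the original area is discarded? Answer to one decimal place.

15.5%

2.76:1 is wider than 21:9, so the crop keeps the full width and trims the height.
Area ratio = (2.333)/(2.760) = 84.54%; the remaining 15.46% is cropped out.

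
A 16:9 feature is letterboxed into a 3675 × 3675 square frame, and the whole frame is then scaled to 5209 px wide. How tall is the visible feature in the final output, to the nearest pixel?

2930 px

At 3675×3675 the feature is width-limited, so height = 3675 × 9/16 ≈ 2067.19 px.
The frame scales by 5209/3675 = 1.4174; 2067.19 × 1.4174 ≈ 2930.06 px.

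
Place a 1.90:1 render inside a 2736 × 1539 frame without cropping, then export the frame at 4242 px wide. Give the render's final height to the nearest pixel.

In the 2736×1539 frame the render fills the width: height = 2736 / 1.900 ≈ 1440.00 px.
Resizing to 4242 px wide multiplies everything by 1.5504: 1440.00 → 2232.63 px.

2233 px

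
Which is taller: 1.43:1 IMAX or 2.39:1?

1.43 and 2.39; 2.39 > 1.43. The smaller width-to-height ratio is the taller frame.

1.43:1 IMAX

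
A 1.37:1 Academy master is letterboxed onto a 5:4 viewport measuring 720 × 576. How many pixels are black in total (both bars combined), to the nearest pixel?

1.37:1 Academy (1.370) > 5:4 (1.250), so the master fills the width.
The master is 720 / 1.370 ≈ 525.5474 px tall.
Black = 576 − 525.5474 = 50.4526 px.
Bar area = 50.4526 × 720 ≈ 36326 px.

36326 pixels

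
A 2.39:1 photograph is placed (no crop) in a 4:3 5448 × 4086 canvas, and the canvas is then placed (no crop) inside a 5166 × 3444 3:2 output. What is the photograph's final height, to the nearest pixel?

First fit — 2.39:1 into 5448×4086 spans the width: 5448.00 × 2279.50.
4:3 in 5166×3444: fills the height, so the intermediate becomes 4592.00 × 3444.00 — a scale of ×0.8429.
The photograph scales with it: height 2279.50 × 0.8429 ≈ 1921.34.

1921 px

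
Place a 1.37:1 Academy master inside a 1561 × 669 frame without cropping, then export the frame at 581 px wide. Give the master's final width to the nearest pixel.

In the 1561×669 frame the master fills the height: width = 669 × 1.370 ≈ 916.53 px.
Resizing to 581 px wide multiplies everything by 0.3722: 916.53 → 341.13 px.

341 px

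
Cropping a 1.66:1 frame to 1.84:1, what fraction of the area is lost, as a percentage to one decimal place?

The width stays; only height is cut (since 1.84:1 is wider than 1.66:1).
Area ratio = (1.660)/(1.840) = 90.22%; the remaining 9.78% is cropped out.

9.8%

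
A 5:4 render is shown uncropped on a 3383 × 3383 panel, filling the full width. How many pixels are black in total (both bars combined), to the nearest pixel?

Content height = 3383 × 4/5 ≈ 2706.4000 px.
Black = 3383 − 2706.4000 = 676.6000 px.
Across the 3383-px span: 676.6000 × 3383 ≈ 2288938 px.

2288938 pixels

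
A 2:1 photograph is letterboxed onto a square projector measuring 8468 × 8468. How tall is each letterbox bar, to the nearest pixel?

Since 2.000 > 1.000, the photograph is width-limited.
Content height = 8468 × 1/2 ≈ 4234.00 px.
Leftover height: 8468 − 4234.00 = 4234.00 px → 2117.00 each side.

2117 px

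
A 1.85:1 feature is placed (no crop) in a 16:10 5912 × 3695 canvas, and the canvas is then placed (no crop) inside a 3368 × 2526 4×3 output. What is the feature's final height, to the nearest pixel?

Inside the 5912×3695 canvas the feature is width-limited at 5912.00 × 3195.68.
16:10 in 3368×2526: fills the width, so the intermediate becomes 3368.00 × 2105.00 — a scale of ×0.5697.
The feature scales with it: height 3195.68 × 0.5697 ≈ 1820.54.

1821 px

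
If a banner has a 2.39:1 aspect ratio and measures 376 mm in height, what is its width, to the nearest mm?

899 mm

376 × 2.390 = 898.64.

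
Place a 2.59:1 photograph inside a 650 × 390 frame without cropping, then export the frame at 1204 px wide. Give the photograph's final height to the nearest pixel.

465 px

In the 650×390 frame the photograph fills the width: height = 650 / 2.590 ≈ 250.97 px.
Scaling 650 → 1204 is ×1.8523, so the height becomes 250.97 × 1.8523 ≈ 464.86 px.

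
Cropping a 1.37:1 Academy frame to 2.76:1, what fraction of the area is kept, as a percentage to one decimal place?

The width stays; only height is cut (since 2.76:1 is wider than 1.37:1 Academy).
(1.370)/(2.760) ≈ 0.496 of the area survives.

49.6%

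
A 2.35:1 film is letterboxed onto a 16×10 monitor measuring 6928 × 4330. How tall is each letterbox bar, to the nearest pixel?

2.35:1 is wider than 16×10, so it spans the full width.
That makes the image 2948.09 px tall (6928 / 2.350).
Leftover height: 4330 − 2948.09 = 1381.91 px → 690.96 each side.

691 px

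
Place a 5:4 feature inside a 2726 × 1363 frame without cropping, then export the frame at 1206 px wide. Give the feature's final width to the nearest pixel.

754 px

Fitted into 2726×1363, the feature spans the height; its width is 1363 × 5/4 ≈ 1703.75 px.
The frame scales by 1206/2726 = 0.4424; 1703.75 × 0.4424 ≈ 753.75 px.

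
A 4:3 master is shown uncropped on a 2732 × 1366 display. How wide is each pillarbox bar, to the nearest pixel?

4:3 is narrower than Univisium 2:1, so it spans the full height.
Content width = 1366 × 4/3 ≈ 1821.33 px.
2732 − 1821.33 = 910.67 px of bars (455.33 each).

455 px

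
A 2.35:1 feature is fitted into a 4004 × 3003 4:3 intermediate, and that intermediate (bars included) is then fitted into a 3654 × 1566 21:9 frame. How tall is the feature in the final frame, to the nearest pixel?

889 px

First fit — 2.35:1 into 4004×3003 spans the width: 4004.00 × 1703.83.
4:3 in 3654×1566: fills the height, so the intermediate becomes 2088.00 × 1566.00 — a scale of ×0.5215.
The feature scales with it: height 1703.83 × 0.5215 ≈ 888.51.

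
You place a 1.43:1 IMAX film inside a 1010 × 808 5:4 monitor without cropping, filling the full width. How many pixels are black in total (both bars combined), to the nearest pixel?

That makes the image 706.2937 px tall (1010 / 1.430).
Black = 808 − 706.2937 = 101.7063 px.
That's 101.7063 × 1010 ≈ 102723 black pixels.

102723 pixels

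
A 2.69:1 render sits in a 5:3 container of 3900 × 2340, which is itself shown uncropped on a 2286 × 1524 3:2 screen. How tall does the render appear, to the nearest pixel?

850 px

2.69:1 in 3900×2340: fills the width, so the render is 3900.00 × 1449.81.
5:3 in 2286×1524: fills the width, so the intermediate becomes 2286.00 × 1371.60 — a scale of ×0.5862.
Applying the same ×0.5862: 1449.81 → 849.81.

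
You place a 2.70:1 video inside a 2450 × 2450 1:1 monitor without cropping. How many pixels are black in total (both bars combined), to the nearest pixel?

3779352 pixels

2.70:1 is wider than 1:1, so it spans the full width.
That makes the image 907.4074 px tall (2450 / 2.700).
Black = 2450 − 907.4074 = 1542.5926 px.
That's 1542.5926 × 2450 ≈ 3779352 black pixels.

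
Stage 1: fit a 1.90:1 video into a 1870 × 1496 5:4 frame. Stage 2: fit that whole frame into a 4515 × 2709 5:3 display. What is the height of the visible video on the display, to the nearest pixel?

First fit — 1.90:1 into 1870×1496 spans the width: 1870.00 × 984.21.
5:4 in 4515×2709: fills the height, so the intermediate becomes 3386.25 × 2709.00 — a scale of ×1.8108.
The video scales with it: height 984.21 × 1.8108 ≈ 1782.24.

1782 px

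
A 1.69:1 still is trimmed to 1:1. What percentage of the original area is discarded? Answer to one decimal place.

40.8%

Going from 1.69:1 to 1:1 means cutting width while keeping height.
(1.000)/(1.690) ≈ 0.592 of the area survives, leaving 40.83% discarded.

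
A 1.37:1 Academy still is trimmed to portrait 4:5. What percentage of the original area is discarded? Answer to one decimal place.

41.6%

The height stays; only width is cut (since portrait 4:5 is narrower than 1.37:1 Academy).
(0.800)/(1.370) ≈ 0.584 of the area survives, leaving 41.61% discarded.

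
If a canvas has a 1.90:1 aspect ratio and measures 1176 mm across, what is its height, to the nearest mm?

619 mm

At 1.90:1, 1176 / 1.900 ≈ 618.95.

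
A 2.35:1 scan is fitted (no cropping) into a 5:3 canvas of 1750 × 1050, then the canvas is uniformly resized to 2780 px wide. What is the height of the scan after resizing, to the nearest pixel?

1183 px

At 1750×1050 the scan is width-limited, so height = 1750 / 2.350 ≈ 744.68 px.
The frame scales by 2780/1750 = 1.5886; 744.68 × 1.5886 ≈ 1182.98 px.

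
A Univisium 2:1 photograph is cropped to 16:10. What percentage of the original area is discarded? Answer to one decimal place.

16:10 is narrower than Univisium 2:1, so the crop keeps the full height and trims the width.
Fraction kept = (1.600)/(2.000) ≈ 80.00%, so 20.00% is lost.

20.0%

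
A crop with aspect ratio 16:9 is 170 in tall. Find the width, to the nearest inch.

170 / 9 × 16 = 302.22.

302 in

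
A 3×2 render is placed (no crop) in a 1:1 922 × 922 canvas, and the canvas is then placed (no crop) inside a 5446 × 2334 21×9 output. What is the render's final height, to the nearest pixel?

First fit — 3×2 into 922×922 spans the width: 922.00 × 614.67.
1:1 in 5446×2334: fills the height, so the intermediate becomes 2334.00 × 2334.00 — a scale of ×2.5315.
Applying the same ×2.5315: 614.67 → 1556.00.

1556 px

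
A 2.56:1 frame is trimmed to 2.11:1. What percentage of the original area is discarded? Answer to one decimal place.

17.6%

2.11:1 is narrower than 2.56:1, so the crop keeps the full height and trims the width.
Fraction kept = (2.110)/(2.560) ≈ 82.42%, so 17.58% is lost.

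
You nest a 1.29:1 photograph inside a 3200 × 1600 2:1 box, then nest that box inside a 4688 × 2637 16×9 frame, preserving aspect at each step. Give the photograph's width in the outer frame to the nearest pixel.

3024 px

First fit — 1.29:1 into 3200×1600 spans the height: 2064.00 × 1600.00.
Second fit — the 2:1 canvas into 4688×2637 spans the width: 4688.00 × 2344.00 (×1.4650 from 3200×1600).
The photograph scales with it: width 2064.00 × 1.4650 ≈ 3023.76.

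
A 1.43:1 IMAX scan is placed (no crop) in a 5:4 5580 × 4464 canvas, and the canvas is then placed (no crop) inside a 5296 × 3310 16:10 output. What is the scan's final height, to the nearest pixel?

2893 px

Inside the 5580×4464 canvas the scan is width-limited at 5580.00 × 3902.10.
5:4 in 5296×3310: fills the height, so the intermediate becomes 4137.50 × 3310.00 — a scale of ×0.7415.
Applying the same ×0.7415: 3902.10 → 2893.36.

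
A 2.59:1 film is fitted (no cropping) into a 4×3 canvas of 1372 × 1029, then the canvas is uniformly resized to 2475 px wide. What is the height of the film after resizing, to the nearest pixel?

956 px

In the 1372×1029 frame the film fills the width: height = 1372 / 2.590 ≈ 529.73 px.
Scaling 1372 → 2475 is ×1.8039, so the height becomes 529.73 × 1.8039 ≈ 955.60 px.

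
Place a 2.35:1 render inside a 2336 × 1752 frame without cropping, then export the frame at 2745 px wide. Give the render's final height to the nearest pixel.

1168 px

At 2336×1752 the render is width-limited, so height = 2336 / 2.350 ≈ 994.04 px.
The frame scales by 2745/2336 = 1.1751; 994.04 × 1.1751 ≈ 1168.09 px.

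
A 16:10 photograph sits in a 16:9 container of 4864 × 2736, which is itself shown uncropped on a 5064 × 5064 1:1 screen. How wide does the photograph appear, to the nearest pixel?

4558 px

Inside the 4864×2736 canvas the photograph is height-limited at 4377.60 × 2736.00.
The 16:9 canvas is width-limited in 5064×5064, giving 5064.00 × 2848.50; scale factor 1.0411.
So the photograph's width is 4377.60 × 1.0411 ≈ 4557.60.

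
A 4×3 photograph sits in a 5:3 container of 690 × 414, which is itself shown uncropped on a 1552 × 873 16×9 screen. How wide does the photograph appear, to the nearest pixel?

First fit — 4×3 into 690×414 spans the height: 552.00 × 414.00.
5:3 in 1552×873: fills the height, so the intermediate becomes 1455.00 × 873.00 — a scale of ×2.1087.
The photograph scales with it: width 552.00 × 2.1087 ≈ 1164.00.

1164 px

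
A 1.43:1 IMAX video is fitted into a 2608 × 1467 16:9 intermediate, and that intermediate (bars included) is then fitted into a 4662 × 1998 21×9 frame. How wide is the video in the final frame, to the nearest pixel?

1.43:1 IMAX in 2608×1467: fills the height, so the video is 2097.81 × 1467.00.
16:9 in 4662×1998: fills the height, so the intermediate becomes 3552.00 × 1998.00 — a scale of ×1.3620.
So the video's width is 2097.81 × 1.3620 ≈ 2857.14.

2857 px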